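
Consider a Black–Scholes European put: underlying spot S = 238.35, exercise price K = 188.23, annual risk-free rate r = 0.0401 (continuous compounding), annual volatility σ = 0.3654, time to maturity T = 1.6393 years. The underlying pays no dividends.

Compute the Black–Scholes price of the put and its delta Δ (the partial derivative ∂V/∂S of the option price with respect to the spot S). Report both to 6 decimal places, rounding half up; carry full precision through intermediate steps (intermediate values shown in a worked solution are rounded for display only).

price = 14.795575
Δ = -0.189691

σ√T = 0.3654·√1.6393 = 0.467840
d₁ = (ln(S/K) + (r+σ²/2)T) / (σ√T) = (ln(238.35/188.23) + (0.0401+0.3654²/2)·1.6393) / 0.467840 = (0.236076 + 0.175173) / 0.467840 = 0.879037
d₂ = d₁ − σ√T = 0.879037 − 0.467840 = 0.411196
e^{−rT} = e^{−0.0401·1.6393} = 0.936378
N(−d₁) = 0.189691,  N(−d₂) = 0.340464
Put price V = K·e^{−rT}·N(−d₂) − S·N(−d₁) = 60.008363 − 45.212788 = 14.795575
Δ = −N(−d₁) = -0.189691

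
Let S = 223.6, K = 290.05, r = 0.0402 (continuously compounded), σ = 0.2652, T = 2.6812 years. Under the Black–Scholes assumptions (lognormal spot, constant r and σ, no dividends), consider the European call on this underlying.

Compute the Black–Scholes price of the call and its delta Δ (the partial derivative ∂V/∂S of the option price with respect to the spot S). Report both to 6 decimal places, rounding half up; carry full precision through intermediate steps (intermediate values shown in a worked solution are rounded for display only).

σ√T = 0.2652·√2.6812 = 0.434248
d₁ = (ln(S/K) + (r+σ²/2)T) / (σ√T) = (ln(223.6/290.05) + (0.0402+0.2652²/2)·2.6812) / 0.434248 = (-0.260195 + 0.202070) / 0.434248 = -0.133851
d₂ = d₁ − σ√T = -0.133851 − 0.434248 = -0.568099
e^{−rT} = e^{−0.0402·2.6812} = 0.897821
N(d₁) = 0.446760,  N(d₂) = 0.284984
Call price V = S·N(d₁) − K·e^{−rT}·N(d₂) = 99.895585 − 74.213502 = 25.682083
Δ = N(d₁) = 0.446760

price = 25.682083
Δ = 0.446760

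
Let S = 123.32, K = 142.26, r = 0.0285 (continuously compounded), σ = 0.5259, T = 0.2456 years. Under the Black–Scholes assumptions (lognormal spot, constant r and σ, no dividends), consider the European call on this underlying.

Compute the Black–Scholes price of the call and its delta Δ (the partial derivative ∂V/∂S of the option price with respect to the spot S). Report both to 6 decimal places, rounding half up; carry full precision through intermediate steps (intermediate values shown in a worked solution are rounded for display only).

σ√T = 0.5259·√0.2456 = 0.260626
d₁ = (ln(S/K) + (r+σ²/2)T) / (σ√T) = (ln(123.32/142.26) + (0.0285+0.5259²/2)·0.2456) / 0.260626 = (-0.142874 + 0.040962) / 0.260626 = -0.391025
d₂ = d₁ − σ√T = -0.391025 − 0.260626 = -0.651651
e^{−rT} = e^{−0.0285·0.2456} = 0.993025
N(d₁) = 0.347889,  N(d₂) = 0.257313
Call price V = S·N(d₁) − K·e^{−rT}·N(d₂) = 42.901704 − 36.350040 = 6.551664
Δ = N(d₁) = 0.347889

price = 6.551664
Δ = 0.347889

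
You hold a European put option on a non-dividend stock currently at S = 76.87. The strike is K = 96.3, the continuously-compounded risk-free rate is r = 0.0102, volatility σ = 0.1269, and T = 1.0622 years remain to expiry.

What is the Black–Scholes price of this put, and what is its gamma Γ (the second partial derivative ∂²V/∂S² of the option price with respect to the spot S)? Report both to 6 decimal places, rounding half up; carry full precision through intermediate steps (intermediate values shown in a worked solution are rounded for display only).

σ√T = 0.1269·√1.0622 = 0.130787
d₁ = (ln(S/K) + (r+σ²/2)T) / (σ√T) = (ln(76.87/96.3) + (0.0102+0.1269²/2)·1.0622) / 0.130787 = (-0.225353 + 0.019387) / 0.130787 = -1.574816
d₂ = d₁ − σ√T = -1.574816 − 0.130787 = -1.705603
e^{−rT} = e^{−0.0102·1.0622} = 0.989224
N(−d₁) = 0.942351,  N(−d₂) = 0.955959
Put price V = K·e^{−rT}·N(−d₂) − S·N(−d₁) = 91.066830 − 72.438487 = 18.628343
φ(d₁) = (1/√(2π))·e^{−d₁²/2} = 0.115445
Γ = φ(d₁) / (S·σ·√T) = 0.011483

price = 18.628343
Γ = 0.011483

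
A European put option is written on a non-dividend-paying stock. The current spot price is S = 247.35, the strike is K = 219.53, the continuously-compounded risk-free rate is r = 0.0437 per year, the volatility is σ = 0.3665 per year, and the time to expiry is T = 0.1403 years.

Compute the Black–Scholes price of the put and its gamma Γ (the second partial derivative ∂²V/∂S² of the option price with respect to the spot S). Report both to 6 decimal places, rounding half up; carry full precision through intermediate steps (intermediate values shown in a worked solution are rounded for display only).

σ√T = 0.3665·√0.1403 = 0.137279
d₁ = (ln(S/K) + (r+σ²/2)T) / (σ√T) = (ln(247.35/219.53) + (0.0437+0.3665²/2)·0.1403) / 0.137279 = (0.119315 + 0.015554) / 0.137279 = 0.982449
d₂ = d₁ − σ√T = 0.982449 − 0.137279 = 0.845171
e^{−rT} = e^{−0.0437·0.1403} = 0.993888
N(−d₁) = 0.162939,  N(−d₂) = 0.199008
Put price V = K·e^{−rT}·N(−d₂) − S·N(−d₁) = 43.421138 − 40.303030 = 3.118108
φ(d₁) = (1/√(2π))·e^{−d₁²/2} = 0.246217
Γ = φ(d₁) / (S·σ·√T) = 0.007251

price = 3.118108
Γ = 0.007251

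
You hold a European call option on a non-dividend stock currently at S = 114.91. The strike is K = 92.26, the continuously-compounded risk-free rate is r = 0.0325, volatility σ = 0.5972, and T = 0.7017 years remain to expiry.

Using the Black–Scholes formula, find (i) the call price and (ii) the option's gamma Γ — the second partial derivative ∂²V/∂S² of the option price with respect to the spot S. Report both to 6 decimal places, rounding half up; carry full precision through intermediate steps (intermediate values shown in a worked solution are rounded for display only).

price = 34.888168
Γ = 0.005299

σ√T = 0.5972·√0.7017 = 0.500260
d₁ = (ln(S/K) + (r+σ²/2)T) / (σ√T) = (ln(114.91/92.26) + (0.0325+0.5972²/2)·0.7017) / 0.500260 = (0.219539 + 0.147935) / 0.500260 = 0.734566
d₂ = d₁ − σ√T = 0.734566 − 0.500260 = 0.234306
e^{−rT} = e^{−0.0325·0.7017} = 0.977453
N(d₁) = 0.768698,  N(d₂) = 0.592626
Call price V = S·N(d₁) − K·e^{−rT}·N(d₂) = 88.331089 − 53.442921 = 34.888168
φ(d₁) = (1/√(2π))·e^{−d₁²/2} = 0.304607
Γ = φ(d₁) / (S·σ·√T) = 0.005299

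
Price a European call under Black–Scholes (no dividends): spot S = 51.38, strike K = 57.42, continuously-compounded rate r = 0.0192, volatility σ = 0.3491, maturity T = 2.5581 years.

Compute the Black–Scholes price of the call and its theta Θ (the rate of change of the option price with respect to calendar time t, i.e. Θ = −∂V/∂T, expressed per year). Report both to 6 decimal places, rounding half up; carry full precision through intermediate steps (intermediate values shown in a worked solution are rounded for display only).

price = 10.085500
Θ = -2.571065

σ√T = 0.3491·√2.5581 = 0.558353
d₁ = (ln(S/K) + (r+σ²/2)T) / (σ√T) = (ln(51.38/57.42) + (0.0192+0.3491²/2)·2.5581) / 0.558353 = (-0.111144 + 0.204994) / 0.558353 = 0.168085
d₂ = d₁ − σ√T = 0.168085 − 0.558353 = -0.390268
e^{−rT} = e^{−0.0192·2.5581} = 0.952071
N(d₁) = 0.566742,  N(d₂) = 0.348169
Call price V = S·N(d₁) − K·e^{−rT}·N(d₂) = 29.119193 − 19.033693 = 10.085500
φ(d₁) = (1/√(2π))·e^{−d₁²/2} = 0.393346
Θ = −S·φ(d₁)·σ/(2√T) − r·K·e^{−rT}·N(d₂) = −2.205618 − 0.365447 = -2.571065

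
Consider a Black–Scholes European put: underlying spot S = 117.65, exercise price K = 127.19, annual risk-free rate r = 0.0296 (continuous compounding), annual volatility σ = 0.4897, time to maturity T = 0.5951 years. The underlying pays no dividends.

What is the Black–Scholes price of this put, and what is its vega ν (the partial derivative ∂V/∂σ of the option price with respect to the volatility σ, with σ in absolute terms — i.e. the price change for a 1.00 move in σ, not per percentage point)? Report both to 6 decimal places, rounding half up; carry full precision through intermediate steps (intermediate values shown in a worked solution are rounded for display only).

σ√T = 0.4897·√0.5951 = 0.377768
d₁ = (ln(S/K) + (r+σ²/2)T) / (σ√T) = (ln(117.65/127.19) + (0.0296+0.4897²/2)·0.5951) / 0.377768 = (-0.077968 + 0.088969) / 0.377768 = 0.029122
d₂ = d₁ − σ√T = 0.029122 − 0.377768 = -0.348646
e^{−rT} = e^{−0.0296·0.5951} = 0.982539
N(−d₁) = 0.488384,  N(−d₂) = 0.636322
Put price V = K·e^{−rT}·N(−d₂) − S·N(−d₁) = 79.520687 − 57.458337 = 22.062350
φ(d₁) = (1/√(2π))·e^{−d₁²/2} = 0.398773
ν = S·φ(d₁)·√T = 36.192019

price = 22.062350
ν = 36.192019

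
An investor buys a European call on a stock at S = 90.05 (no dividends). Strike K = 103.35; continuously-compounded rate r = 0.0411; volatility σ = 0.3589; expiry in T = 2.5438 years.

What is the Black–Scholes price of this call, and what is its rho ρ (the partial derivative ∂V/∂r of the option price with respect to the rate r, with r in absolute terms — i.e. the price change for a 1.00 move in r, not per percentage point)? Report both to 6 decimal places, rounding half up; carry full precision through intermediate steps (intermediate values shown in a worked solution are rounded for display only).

price = 19.142748
ρ = 86.513844

σ√T = 0.3589·√2.5438 = 0.572420
d₁ = (ln(S/K) + (r+σ²/2)T) / (σ√T) = (ln(90.05/103.35) + (0.0411+0.3589²/2)·2.5438) / 0.572420 = (-0.137756 + 0.268383) / 0.572420 = 0.228200
d₂ = d₁ − σ√T = 0.228200 − 0.572420 = -0.344220
e^{−rT} = e^{−0.0411·2.5438} = 0.900730
N(d₁) = 0.590255,  N(d₂) = 0.365340
Call price V = S·N(d₁) − K·e^{−rT}·N(d₂) = 53.152435 − 34.009688 = 19.142748
ρ = K·T·e^{−rT}·N(d₂) = 86.513844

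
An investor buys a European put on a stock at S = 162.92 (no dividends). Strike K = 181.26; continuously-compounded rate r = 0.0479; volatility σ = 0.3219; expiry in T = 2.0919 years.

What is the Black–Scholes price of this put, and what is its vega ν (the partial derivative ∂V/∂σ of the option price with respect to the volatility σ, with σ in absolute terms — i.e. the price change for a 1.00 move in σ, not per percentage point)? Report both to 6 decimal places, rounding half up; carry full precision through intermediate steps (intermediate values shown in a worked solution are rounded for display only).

σ√T = 0.3219·√2.0919 = 0.465577
d₁ = (ln(S/K) + (r+σ²/2)T) / (σ√T) = (ln(162.92/181.26) + (0.0479+0.3219²/2)·2.0919) / 0.465577 = (-0.106673 + 0.208583) / 0.465577 = 0.218889
d₂ = d₁ − σ√T = 0.218889 − 0.465577 = -0.246688
e^{−rT} = e^{−0.0479·2.0919} = 0.904655
N(−d₁) = 0.413368,  N(−d₂) = 0.597425
Put price V = K·e^{−rT}·N(−d₂) − S·N(−d₁) = 97.964385 − 67.345944 = 30.618442
φ(d₁) = (1/√(2π))·e^{−d₁²/2} = 0.389499
ν = S·φ(d₁)·√T = 91.780594

price = 30.618442
ν = 91.780594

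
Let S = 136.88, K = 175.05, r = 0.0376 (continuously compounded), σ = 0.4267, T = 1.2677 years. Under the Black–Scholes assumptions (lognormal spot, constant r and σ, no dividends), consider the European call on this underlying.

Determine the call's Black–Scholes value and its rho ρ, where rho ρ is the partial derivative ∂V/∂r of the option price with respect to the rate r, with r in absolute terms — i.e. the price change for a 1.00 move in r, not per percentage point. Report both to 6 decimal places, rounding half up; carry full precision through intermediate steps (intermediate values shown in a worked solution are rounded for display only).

σ√T = 0.4267·√1.2677 = 0.480431
d₁ = (ln(S/K) + (r+σ²/2)T) / (σ√T) = (ln(136.88/175.05) + (0.0376+0.4267²/2)·1.2677) / 0.480431 = (-0.245967 + 0.163072) / 0.480431 = -0.172542
d₂ = d₁ − σ√T = -0.172542 − 0.480431 = -0.652973
e^{−rT} = e^{−0.0376·1.2677} = 0.953453
N(d₁) = 0.431506,  N(d₂) = 0.256887
Call price V = S·N(d₁) − K·e^{−rT}·N(d₂) = 59.064492 − 42.874896 = 16.189597
ρ = K·T·e^{−rT}·N(d₂) = 54.352505

price = 16.189597
ρ = 54.352505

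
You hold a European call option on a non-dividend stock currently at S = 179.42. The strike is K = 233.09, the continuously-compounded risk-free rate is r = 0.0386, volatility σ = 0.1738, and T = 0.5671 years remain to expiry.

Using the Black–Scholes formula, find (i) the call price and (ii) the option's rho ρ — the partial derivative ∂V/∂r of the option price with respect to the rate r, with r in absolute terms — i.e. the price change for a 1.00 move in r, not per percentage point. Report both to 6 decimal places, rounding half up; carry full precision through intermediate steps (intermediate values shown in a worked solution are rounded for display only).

σ√T = 0.1738·√0.5671 = 0.130882
d₁ = (ln(S/K) + (r+σ²/2)T) / (σ√T) = (ln(179.42/233.09) + (0.0386+0.1738²/2)·0.5671) / 0.130882 = (-0.261695 + 0.030455) / 0.130882 = -1.766785
d₂ = d₁ − σ√T = -1.766785 − 0.130882 = -1.897666
e^{−rT} = e^{−0.0386·0.5671} = 0.978348
N(d₁) = 0.038632,  N(d₂) = 0.028870
Call price V = S·N(d₁) − K·e^{−rT}·N(d₂) = 6.931382 − 6.583608 = 0.347774
ρ = K·T·e^{−rT}·N(d₂) = 3.733564

price = 0.347774
ρ = 3.733564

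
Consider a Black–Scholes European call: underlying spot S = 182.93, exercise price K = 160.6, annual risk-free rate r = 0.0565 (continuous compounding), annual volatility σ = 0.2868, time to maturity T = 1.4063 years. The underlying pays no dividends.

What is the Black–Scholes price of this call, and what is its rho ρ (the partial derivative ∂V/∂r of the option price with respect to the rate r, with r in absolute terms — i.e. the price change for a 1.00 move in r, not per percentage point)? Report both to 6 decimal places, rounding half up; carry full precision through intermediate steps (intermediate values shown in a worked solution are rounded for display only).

σ√T = 0.2868·√1.4063 = 0.340109
d₁ = (ln(S/K) + (r+σ²/2)T) / (σ√T) = (ln(182.93/160.6) + (0.0565+0.2868²/2)·1.4063) / 0.340109 = (0.130187 + 0.137293) / 0.340109 = 0.786453
d₂ = d₁ − σ√T = 0.786453 − 0.340109 = 0.446344
e^{−rT} = e^{−0.0565·1.4063} = 0.923619
N(d₁) = 0.784199,  N(d₂) = 0.672326
Call price V = S·N(d₁) − K·e^{−rT}·N(d₂) = 143.453515 − 99.728190 = 43.725325
ρ = K·T·e^{−rT}·N(d₂) = 140.247753

price = 43.725325
ρ = 140.247753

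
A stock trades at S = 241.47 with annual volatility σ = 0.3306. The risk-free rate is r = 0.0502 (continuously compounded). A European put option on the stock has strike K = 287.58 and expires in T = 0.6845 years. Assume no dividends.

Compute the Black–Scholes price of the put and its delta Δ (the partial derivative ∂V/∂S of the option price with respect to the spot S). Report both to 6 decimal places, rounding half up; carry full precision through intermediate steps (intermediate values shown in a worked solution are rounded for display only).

σ√T = 0.3306·√0.6845 = 0.273520
d₁ = (ln(S/K) + (r+σ²/2)T) / (σ√T) = (ln(241.47/287.58) + (0.0502+0.3306²/2)·0.6845) / 0.273520 = (-0.174756 + 0.071769) / 0.273520 = -0.376525
d₂ = d₁ − σ√T = -0.376525 − 0.273520 = -0.650045
e^{−rT} = e^{−0.0502·0.6845} = 0.966222
N(−d₁) = 0.646737,  N(−d₂) = 0.742169
Put price V = K·e^{−rT}·N(−d₂) − S·N(−d₁) = 206.223449 − 156.167516 = 50.055933
Δ = −N(−d₁) = -0.646737

price = 50.055933
Δ = -0.646737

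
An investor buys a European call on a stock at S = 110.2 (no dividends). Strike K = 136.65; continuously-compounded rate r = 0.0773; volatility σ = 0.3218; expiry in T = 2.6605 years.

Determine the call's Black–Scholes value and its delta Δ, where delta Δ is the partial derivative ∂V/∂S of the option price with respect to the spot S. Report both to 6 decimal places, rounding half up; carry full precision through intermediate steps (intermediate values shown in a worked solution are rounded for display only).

price = 22.401684
Δ = 0.596541

σ√T = 0.3218·√2.6605 = 0.524889
d₁ = (ln(S/K) + (r+σ²/2)T) / (σ√T) = (ln(110.2/136.65) + (0.0773+0.3218²/2)·2.6605) / 0.524889 = (-0.215126 + 0.343411) / 0.524889 = 0.244404
d₂ = d₁ − σ√T = 0.244404 − 0.524889 = -0.280485
e^{−rT} = e^{−0.0773·2.6605} = 0.814113
N(d₁) = 0.596541,  N(d₂) = 0.389553
Call price V = S·N(d₁) − K·e^{−rT}·N(d₂) = 65.738818 − 43.337134 = 22.401684
Δ = N(d₁) = 0.596541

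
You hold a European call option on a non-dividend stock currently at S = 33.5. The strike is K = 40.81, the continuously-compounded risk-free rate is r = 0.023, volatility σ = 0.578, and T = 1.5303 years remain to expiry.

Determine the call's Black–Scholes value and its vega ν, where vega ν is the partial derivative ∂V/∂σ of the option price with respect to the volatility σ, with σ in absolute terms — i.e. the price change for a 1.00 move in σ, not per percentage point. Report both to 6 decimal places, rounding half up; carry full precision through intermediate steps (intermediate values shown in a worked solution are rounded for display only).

σ√T = 0.578·√1.5303 = 0.715017
d₁ = (ln(S/K) + (r+σ²/2)T) / (σ√T) = (ln(33.5/40.81) + (0.023+0.578²/2)·1.5303) / 0.715017 = (-0.197382 + 0.290821) / 0.715017 = 0.130682
d₂ = d₁ − σ√T = 0.130682 − 0.715017 = -0.584335
e^{−rT} = e^{−0.023·1.5303} = 0.965415
N(d₁) = 0.551986,  N(d₂) = 0.279497
Call price V = S·N(d₁) − K·e^{−rT}·N(d₂) = 18.491545 − 11.011810 = 7.479736
φ(d₁) = (1/√(2π))·e^{−d₁²/2} = 0.395550
ν = S·φ(d₁)·√T = 16.392107

price = 7.479736
ν = 16.392107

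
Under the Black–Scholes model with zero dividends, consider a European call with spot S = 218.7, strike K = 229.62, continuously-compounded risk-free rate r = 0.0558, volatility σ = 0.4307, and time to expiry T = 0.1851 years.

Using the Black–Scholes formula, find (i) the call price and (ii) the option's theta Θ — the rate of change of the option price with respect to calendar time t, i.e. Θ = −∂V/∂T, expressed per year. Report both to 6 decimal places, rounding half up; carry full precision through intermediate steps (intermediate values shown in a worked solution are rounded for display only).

price = 12.530912
Θ = -48.232101

σ√T = 0.4307·√0.1851 = 0.185301
d₁ = (ln(S/K) + (r+σ²/2)T) / (σ√T) = (ln(218.7/229.62) + (0.0558+0.4307²/2)·0.1851) / 0.185301 = (-0.048725 + 0.027497) / 0.185301 = -0.114560
d₂ = d₁ − σ√T = -0.114560 − 0.185301 = -0.299861
e^{−rT} = e^{−0.0558·0.1851} = 0.989725
N(d₁) = 0.454397,  N(d₂) = 0.382142
Call price V = S·N(d₁) − K·e^{−rT}·N(d₂) = 99.376655 − 86.845743 = 12.530912
φ(d₁) = (1/√(2π))·e^{−d₁²/2} = 0.396333
Θ = −S·φ(d₁)·σ/(2√T) − r·K·e^{−rT}·N(d₂) = −43.386109 − 4.845992 = -48.232101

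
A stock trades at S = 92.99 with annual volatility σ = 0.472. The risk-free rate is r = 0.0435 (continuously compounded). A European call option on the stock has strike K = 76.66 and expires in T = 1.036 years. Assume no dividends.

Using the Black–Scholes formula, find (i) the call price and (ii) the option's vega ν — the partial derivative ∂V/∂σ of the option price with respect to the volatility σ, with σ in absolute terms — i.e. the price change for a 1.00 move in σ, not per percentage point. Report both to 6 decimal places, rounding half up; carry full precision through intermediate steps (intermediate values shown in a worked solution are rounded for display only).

price = 27.489498
ν = 28.800823

σ√T = 0.472·√1.036 = 0.480421
d₁ = (ln(S/K) + (r+σ²/2)T) / (σ√T) = (ln(92.99/76.66) + (0.0435+0.472²/2)·1.036) / 0.480421 = (0.193112 + 0.160468) / 0.480421 = 0.735980
d₂ = d₁ − σ√T = 0.735980 − 0.480421 = 0.255559
e^{−rT} = e^{−0.0435·1.036} = 0.955934
N(d₁) = 0.769128,  N(d₂) = 0.600854
Call price V = S·N(d₁) − K·e^{−rT}·N(d₂) = 71.521257 − 44.031758 = 27.489498
φ(d₁) = (1/√(2π))·e^{−d₁²/2} = 0.304291
ν = S·φ(d₁)·√T = 28.800823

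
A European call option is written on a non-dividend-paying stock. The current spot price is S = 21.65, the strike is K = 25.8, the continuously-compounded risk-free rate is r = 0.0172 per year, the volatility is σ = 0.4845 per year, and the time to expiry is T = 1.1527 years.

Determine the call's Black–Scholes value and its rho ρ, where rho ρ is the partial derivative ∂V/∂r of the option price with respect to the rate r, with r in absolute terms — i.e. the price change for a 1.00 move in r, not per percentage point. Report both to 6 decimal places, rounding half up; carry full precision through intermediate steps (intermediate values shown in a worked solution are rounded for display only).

price = 3.203197
ρ = 8.398173

σ√T = 0.4845·√1.1527 = 0.520178
d₁ = (ln(S/K) + (r+σ²/2)T) / (σ√T) = (ln(21.65/25.8) + (0.0172+0.4845²/2)·1.1527) / 0.520178 = (-0.175369 + 0.155119) / 0.520178 = -0.038929
d₂ = d₁ − σ√T = -0.038929 − 0.520178 = -0.559107
e^{−rT} = e^{−0.0172·1.1527} = 0.980369
N(d₁) = 0.484473,  N(d₂) = 0.288044
Call price V = S·N(d₁) − K·e^{−rT}·N(d₂) = 10.488850 − 7.285654 = 3.203197
ρ = K·T·e^{−rT}·N(d₂) = 8.398173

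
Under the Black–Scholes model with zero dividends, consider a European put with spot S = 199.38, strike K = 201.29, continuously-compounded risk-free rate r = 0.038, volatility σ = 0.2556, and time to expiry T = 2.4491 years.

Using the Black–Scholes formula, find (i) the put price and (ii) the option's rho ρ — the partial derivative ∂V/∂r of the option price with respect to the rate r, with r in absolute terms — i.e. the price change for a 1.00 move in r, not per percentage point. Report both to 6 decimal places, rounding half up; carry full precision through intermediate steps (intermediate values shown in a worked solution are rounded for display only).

price = 23.000442
ρ = -223.003584

σ√T = 0.2556·√2.4491 = 0.400004
d₁ = (ln(S/K) + (r+σ²/2)T) / (σ√T) = (ln(199.38/201.29) + (0.038+0.2556²/2)·2.4491) / 0.400004 = (-0.009534 + 0.173067) / 0.400004 = 0.408829
d₂ = d₁ − σ√T = 0.408829 − 0.400004 = 0.008825
e^{−rT} = e^{−0.038·2.4491} = 0.911134
N(−d₁) = 0.341333,  N(−d₂) = 0.496479
Put price V = K·e^{−rT}·N(−d₂) − S·N(−d₁) = 91.055320 − 68.054878 = 23.000442
ρ = −K·T·e^{−rT}·N(−d₂) = -223.003584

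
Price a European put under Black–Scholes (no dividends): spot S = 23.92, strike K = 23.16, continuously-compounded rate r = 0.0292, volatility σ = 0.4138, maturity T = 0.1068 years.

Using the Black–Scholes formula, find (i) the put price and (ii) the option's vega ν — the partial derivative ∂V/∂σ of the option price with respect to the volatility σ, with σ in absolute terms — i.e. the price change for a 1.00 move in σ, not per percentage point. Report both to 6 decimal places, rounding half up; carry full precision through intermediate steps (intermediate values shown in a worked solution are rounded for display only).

price = 0.894112
ν = 2.953858

σ√T = 0.4138·√0.1068 = 0.135231
d₁ = (ln(S/K) + (r+σ²/2)T) / (σ√T) = (ln(23.92/23.16) + (0.0292+0.4138²/2)·0.1068) / 0.135231 = (0.032288 + 0.012262) / 0.135231 = 0.329440
d₂ = d₁ − σ√T = 0.329440 − 0.135231 = 0.194209
e^{−rT} = e^{−0.0292·0.1068} = 0.996886
N(−d₁) = 0.370911,  N(−d₂) = 0.423006
Put price V = K·e^{−rT}·N(−d₂) − S·N(−d₁) = 9.766313 − 8.872201 = 0.894112
φ(d₁) = (1/√(2π))·e^{−d₁²/2} = 0.377870
ν = S·φ(d₁)·√T = 2.953858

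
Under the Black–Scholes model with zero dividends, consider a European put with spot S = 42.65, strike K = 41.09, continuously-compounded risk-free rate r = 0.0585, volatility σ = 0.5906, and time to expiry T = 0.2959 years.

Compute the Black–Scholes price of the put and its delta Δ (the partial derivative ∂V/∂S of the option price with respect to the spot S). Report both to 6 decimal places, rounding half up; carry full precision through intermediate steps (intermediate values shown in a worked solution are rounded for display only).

σ√T = 0.5906·√0.2959 = 0.321267
d₁ = (ln(S/K) + (r+σ²/2)T) / (σ√T) = (ln(42.65/41.09) + (0.0585+0.5906²/2)·0.2959) / 0.321267 = (0.037262 + 0.068916) / 0.321267 = 0.330500
d₂ = d₁ − σ√T = 0.330500 − 0.321267 = 0.009234
e^{−rT} = e^{−0.0585·0.2959} = 0.982839
N(−d₁) = 0.370511,  N(−d₂) = 0.496316
Put price V = K·e^{−rT}·N(−d₂) − S·N(−d₁) = 20.043661 − 15.802291 = 4.241370
Δ = −N(−d₁) = -0.370511

price = 4.241370
Δ = -0.370511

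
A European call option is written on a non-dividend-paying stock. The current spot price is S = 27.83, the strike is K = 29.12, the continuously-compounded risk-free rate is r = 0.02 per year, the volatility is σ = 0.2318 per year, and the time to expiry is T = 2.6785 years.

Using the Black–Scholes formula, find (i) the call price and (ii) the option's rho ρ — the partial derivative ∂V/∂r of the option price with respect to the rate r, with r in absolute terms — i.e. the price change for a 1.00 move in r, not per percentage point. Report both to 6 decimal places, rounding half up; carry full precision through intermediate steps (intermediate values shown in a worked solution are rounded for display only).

price = 4.285035
ρ = 32.035602

σ√T = 0.2318·√2.6785 = 0.379367
d₁ = (ln(S/K) + (r+σ²/2)T) / (σ√T) = (ln(27.83/29.12) + (0.02+0.2318²/2)·2.6785) / 0.379367 = (-0.045311 + 0.125530) / 0.379367 = 0.211455
d₂ = d₁ − σ√T = 0.211455 − 0.379367 = -0.167912
e^{−rT} = e^{−0.02·2.6785} = 0.947840
N(d₁) = 0.583734,  N(d₂) = 0.433326
Call price V = S·N(d₁) − K·e^{−rT}·N(d₂) = 16.245312 − 11.960277 = 4.285035
ρ = K·T·e^{−rT}·N(d₂) = 32.035602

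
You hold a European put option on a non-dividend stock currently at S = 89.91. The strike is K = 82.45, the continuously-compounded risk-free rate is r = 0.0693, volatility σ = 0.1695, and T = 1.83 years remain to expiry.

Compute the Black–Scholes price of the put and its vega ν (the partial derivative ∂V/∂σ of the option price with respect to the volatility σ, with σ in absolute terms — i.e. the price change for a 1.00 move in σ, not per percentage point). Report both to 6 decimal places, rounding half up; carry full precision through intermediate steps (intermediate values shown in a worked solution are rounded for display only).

σ√T = 0.1695·√1.83 = 0.229295
d₁ = (ln(S/K) + (r+σ²/2)T) / (σ√T) = (ln(89.91/82.45) + (0.0693+0.1695²/2)·1.83) / 0.229295 = (0.086617 + 0.153107) / 0.229295 = 1.045483
d₂ = d₁ − σ√T = 1.045483 − 0.229295 = 0.816187
e^{−rT} = e^{−0.0693·1.83} = 0.880893
N(−d₁) = 0.147900,  N(−d₂) = 0.207197
Put price V = K·e^{−rT}·N(−d₂) − S·N(−d₁) = 15.048608 − 13.297688 = 1.750920
φ(d₁) = (1/√(2π))·e^{−d₁²/2} = 0.230973
ν = S·φ(d₁)·√T = 28.092754

price = 1.750920
ν = 28.092754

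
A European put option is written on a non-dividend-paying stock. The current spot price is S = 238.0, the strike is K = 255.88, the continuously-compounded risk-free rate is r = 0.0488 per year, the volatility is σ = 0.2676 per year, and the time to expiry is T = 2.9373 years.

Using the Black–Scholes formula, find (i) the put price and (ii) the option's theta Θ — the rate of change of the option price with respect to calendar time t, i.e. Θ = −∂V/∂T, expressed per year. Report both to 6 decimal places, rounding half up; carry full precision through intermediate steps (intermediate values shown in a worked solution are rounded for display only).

price = 34.033003
Θ = -1.154038

σ√T = 0.2676·√2.9373 = 0.458628
d₁ = (ln(S/K) + (r+σ²/2)T) / (σ√T) = (ln(238.0/255.88) + (0.0488+0.2676²/2)·2.9373) / 0.458628 = (-0.072438 + 0.248510) / 0.458628 = 0.383911
d₂ = d₁ − σ√T = 0.383911 − 0.458628 = -0.074717
e^{−rT} = e^{−0.0488·2.9373} = 0.866459
N(−d₁) = 0.350522,  N(−d₂) = 0.529780
Put price V = K·e^{−rT}·N(−d₂) − S·N(−d₁) = 117.457328 − 83.424325 = 34.033003
φ(d₁) = (1/√(2π))·e^{−d₁²/2} = 0.370600
Θ = −S·φ(d₁)·σ/(2√T) + r·K·e^{−rT}·N(−d₂) = −6.885956 + 5.731918 = -1.154038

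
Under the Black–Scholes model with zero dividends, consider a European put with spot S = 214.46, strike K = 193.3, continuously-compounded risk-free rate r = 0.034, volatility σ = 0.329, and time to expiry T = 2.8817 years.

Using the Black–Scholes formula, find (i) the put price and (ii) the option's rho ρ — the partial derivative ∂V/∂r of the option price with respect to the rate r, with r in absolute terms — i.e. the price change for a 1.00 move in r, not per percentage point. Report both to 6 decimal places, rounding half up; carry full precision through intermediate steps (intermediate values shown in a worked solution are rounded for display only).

σ√T = 0.329·√2.8817 = 0.558496
d₁ = (ln(S/K) + (r+σ²/2)T) / (σ√T) = (ln(214.46/193.3) + (0.034+0.329²/2)·2.8817) / 0.558496 = (0.103880 + 0.253937) / 0.558496 = 0.640679
d₂ = d₁ − σ√T = 0.640679 − 0.558496 = 0.082182
e^{−rT} = e^{−0.034·2.8817} = 0.906669
N(−d₁) = 0.260866,  N(−d₂) = 0.467251
Put price V = K·e^{−rT}·N(−d₂) − S·N(−d₁) = 81.889966 − 55.945260 = 25.944706
ρ = −K·T·e^{−rT}·N(−d₂) = -235.982316

price = 25.944706
ρ = -235.982316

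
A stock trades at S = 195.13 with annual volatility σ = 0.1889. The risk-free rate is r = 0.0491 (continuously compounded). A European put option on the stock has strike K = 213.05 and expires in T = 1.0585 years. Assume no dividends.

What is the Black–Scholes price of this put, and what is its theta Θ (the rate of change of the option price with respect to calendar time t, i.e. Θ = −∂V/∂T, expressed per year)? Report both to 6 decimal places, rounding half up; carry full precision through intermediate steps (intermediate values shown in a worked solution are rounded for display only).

σ√T = 0.1889·√1.0585 = 0.194347
d₁ = (ln(S/K) + (r+σ²/2)T) / (σ√T) = (ln(195.13/213.05) + (0.0491+0.1889²/2)·1.0585) / 0.194347 = (-0.087861 + 0.070858) / 0.194347 = -0.087489
d₂ = d₁ − σ√T = -0.087489 − 0.194347 = -0.281836
e^{−rT} = e^{−0.0491·1.0585} = 0.949355
N(−d₁) = 0.534859,  N(−d₂) = 0.610965
Put price V = K·e^{−rT}·N(−d₂) − S·N(−d₁) = 123.573898 − 104.366948 = 19.206949
φ(d₁) = (1/√(2π))·e^{−d₁²/2} = 0.397418
Θ = −S·φ(d₁)·σ/(2√T) + r·K·e^{−rT}·N(−d₂) = −7.119156 + 6.067478 = -1.051678

price = 19.206949
Θ = -1.051678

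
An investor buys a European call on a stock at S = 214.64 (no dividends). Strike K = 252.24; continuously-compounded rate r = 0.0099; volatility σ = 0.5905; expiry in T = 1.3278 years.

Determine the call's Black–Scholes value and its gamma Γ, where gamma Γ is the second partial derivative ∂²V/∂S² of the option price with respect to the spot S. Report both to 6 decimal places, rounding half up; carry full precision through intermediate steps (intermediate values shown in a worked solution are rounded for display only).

price = 45.976259
Γ = 0.002711

σ√T = 0.5905·√1.3278 = 0.680434
d₁ = (ln(S/K) + (r+σ²/2)T) / (σ√T) = (ln(214.64/252.24) + (0.0099+0.5905²/2)·1.3278) / 0.680434 = (-0.161419 + 0.244641) / 0.680434 = 0.122307
d₂ = d₁ − σ√T = 0.122307 − 0.680434 = -0.558127
e^{−rT} = e^{−0.0099·1.3278} = 0.986941
N(d₁) = 0.548672,  N(d₂) = 0.288379
Call price V = S·N(d₁) − K·e^{−rT}·N(d₂) = 117.766968 − 71.790709 = 45.976259
φ(d₁) = (1/√(2π))·e^{−d₁²/2} = 0.395970
Γ = φ(d₁) / (S·σ·√T) = 0.002711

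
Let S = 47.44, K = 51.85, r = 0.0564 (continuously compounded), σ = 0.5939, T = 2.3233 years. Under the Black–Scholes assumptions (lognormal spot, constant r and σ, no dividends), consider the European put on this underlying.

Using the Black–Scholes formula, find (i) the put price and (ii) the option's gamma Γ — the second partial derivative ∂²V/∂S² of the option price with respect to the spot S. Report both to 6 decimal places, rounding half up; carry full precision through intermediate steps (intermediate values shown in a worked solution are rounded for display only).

σ√T = 0.5939·√2.3233 = 0.905245
d₁ = (ln(S/K) + (r+σ²/2)T) / (σ√T) = (ln(47.44/51.85) + (0.0564+0.5939²/2)·2.3233) / 0.905245 = (-0.088889 + 0.540768) / 0.905245 = 0.499179
d₂ = d₁ − σ√T = 0.499179 − 0.905245 = -0.406066
e^{−rT} = e^{−0.0564·2.3233} = 0.877188
N(−d₁) = 0.308827,  N(−d₂) = 0.657653
Put price V = K·e^{−rT}·N(−d₂) − S·N(−d₁) = 29.911495 − 14.650740 = 15.260754
φ(d₁) = (1/√(2π))·e^{−d₁²/2} = 0.352210
Γ = φ(d₁) / (S·σ·√T) = 0.008201

price = 15.260754
Γ = 0.008201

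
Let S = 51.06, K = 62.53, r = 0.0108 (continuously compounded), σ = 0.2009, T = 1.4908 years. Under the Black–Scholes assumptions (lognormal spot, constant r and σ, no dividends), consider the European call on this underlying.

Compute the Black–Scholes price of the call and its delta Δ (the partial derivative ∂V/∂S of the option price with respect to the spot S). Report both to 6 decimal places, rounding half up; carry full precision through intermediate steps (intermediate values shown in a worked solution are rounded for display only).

price = 1.763278
Δ = 0.261789

σ√T = 0.2009·√1.4908 = 0.245296
d₁ = (ln(S/K) + (r+σ²/2)T) / (σ√T) = (ln(51.06/62.53) + (0.0108+0.2009²/2)·1.4908) / 0.245296 = (-0.202645 + 0.046186) / 0.245296 = -0.637841
d₂ = d₁ − σ√T = -0.637841 − 0.245296 = -0.883136
e^{−rT} = e^{−0.0108·1.4908} = 0.984028
N(d₁) = 0.261789,  N(d₂) = 0.188581
Call price V = S·N(d₁) − K·e^{−rT}·N(d₂) = 13.366933 − 11.603655 = 1.763278
Δ = N(d₁) = 0.261789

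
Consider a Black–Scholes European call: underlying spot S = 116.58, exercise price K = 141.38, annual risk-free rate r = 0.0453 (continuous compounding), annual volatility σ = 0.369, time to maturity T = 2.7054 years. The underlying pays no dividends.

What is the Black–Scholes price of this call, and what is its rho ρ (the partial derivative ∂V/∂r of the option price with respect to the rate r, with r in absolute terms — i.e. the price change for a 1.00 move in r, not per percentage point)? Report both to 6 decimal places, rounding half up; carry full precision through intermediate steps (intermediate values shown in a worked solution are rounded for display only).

price = 24.753810
ρ = 114.196805

σ√T = 0.369·√2.7054 = 0.606935
d₁ = (ln(S/K) + (r+σ²/2)T) / (σ√T) = (ln(116.58/141.38) + (0.0453+0.369²/2)·2.7054) / 0.606935 = (-0.192874 + 0.306740) / 0.606935 = 0.187608
d₂ = d₁ − σ√T = 0.187608 − 0.606935 = -0.419327
e^{−rT} = e^{−0.0453·2.7054} = 0.884658
N(d₁) = 0.574408,  N(d₂) = 0.337489
Call price V = S·N(d₁) − K·e^{−rT}·N(d₂) = 66.964502 − 42.210692 = 24.753810
ρ = K·T·e^{−rT}·N(d₂) = 114.196805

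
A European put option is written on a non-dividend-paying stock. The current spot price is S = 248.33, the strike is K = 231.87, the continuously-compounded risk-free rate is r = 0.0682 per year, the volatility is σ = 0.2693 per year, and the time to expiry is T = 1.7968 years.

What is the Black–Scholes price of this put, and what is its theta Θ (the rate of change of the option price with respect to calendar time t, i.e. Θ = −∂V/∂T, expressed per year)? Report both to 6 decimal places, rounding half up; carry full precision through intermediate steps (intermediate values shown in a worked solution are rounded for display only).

price = 15.257781
Θ = -2.648701

σ√T = 0.2693·√1.7968 = 0.360983
d₁ = (ln(S/K) + (r+σ²/2)T) / (σ√T) = (ln(248.33/231.87) + (0.0682+0.2693²/2)·1.7968) / 0.360983 = (0.068582 + 0.187696) / 0.360983 = 0.709945
d₂ = d₁ − σ√T = 0.709945 − 0.360983 = 0.348962
e^{−rT} = e^{−0.0682·1.7968} = 0.884669
N(−d₁) = 0.238869,  N(−d₂) = 0.363559
Put price V = K·e^{−rT}·N(−d₂) − S·N(−d₁) = 74.576185 − 59.318404 = 15.257781
φ(d₁) = (1/√(2π))·e^{−d₁²/2} = 0.310072
Θ = −S·φ(d₁)·σ/(2√T) + r·K·e^{−rT}·N(−d₂) = −7.734797 + 5.086096 = -2.648701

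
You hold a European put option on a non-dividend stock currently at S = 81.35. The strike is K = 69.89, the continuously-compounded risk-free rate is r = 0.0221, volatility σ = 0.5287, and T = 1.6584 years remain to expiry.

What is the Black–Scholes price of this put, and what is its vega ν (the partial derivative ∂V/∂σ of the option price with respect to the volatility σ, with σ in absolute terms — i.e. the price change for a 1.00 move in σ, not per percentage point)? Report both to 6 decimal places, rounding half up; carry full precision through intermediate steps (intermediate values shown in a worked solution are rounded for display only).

σ√T = 0.5287·√1.6584 = 0.680854
d₁ = (ln(S/K) + (r+σ²/2)T) / (σ√T) = (ln(81.35/69.89) + (0.0221+0.5287²/2)·1.6584) / 0.680854 = (0.151838 + 0.268432) / 0.680854 = 0.617269
d₂ = d₁ − σ√T = 0.617269 − 0.680854 = -0.063585
e^{−rT} = e^{−0.0221·1.6584} = 0.964013
N(−d₁) = 0.268529,  N(−d₂) = 0.525350
Put price V = K·e^{−rT}·N(−d₂) − S·N(−d₁) = 35.395361 − 21.844810 = 13.550552
φ(d₁) = (1/√(2π))·e^{−d₁²/2} = 0.329741
ν = S·φ(d₁)·√T = 34.544160

price = 13.550552
ν = 34.544160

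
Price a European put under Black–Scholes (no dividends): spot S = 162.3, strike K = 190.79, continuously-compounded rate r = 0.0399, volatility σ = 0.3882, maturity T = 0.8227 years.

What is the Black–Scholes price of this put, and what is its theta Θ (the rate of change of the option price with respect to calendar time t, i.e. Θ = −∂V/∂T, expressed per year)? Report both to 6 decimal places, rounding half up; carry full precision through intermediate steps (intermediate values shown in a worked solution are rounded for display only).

σ√T = 0.3882·√0.8227 = 0.352108
d₁ = (ln(S/K) + (r+σ²/2)T) / (σ√T) = (ln(162.3/190.79) + (0.0399+0.3882²/2)·0.8227) / 0.352108 = (-0.161727 + 0.094816) / 0.352108 = -0.190030
d₂ = d₁ − σ√T = -0.190030 − 0.352108 = -0.542138
e^{−rT} = e^{−0.0399·0.8227} = 0.967707
N(−d₁) = 0.575357,  N(−d₂) = 0.706138
Put price V = K·e^{−rT}·N(−d₂) − S·N(−d₁) = 130.373497 − 93.380448 = 36.993050
φ(d₁) = (1/√(2π))·e^{−d₁²/2} = 0.391804
Θ = −S·φ(d₁)·σ/(2√T) + r·K·e^{−rT}·N(−d₂) = −13.607925 + 5.201903 = -8.406023

price = 36.993050
Θ = -8.406023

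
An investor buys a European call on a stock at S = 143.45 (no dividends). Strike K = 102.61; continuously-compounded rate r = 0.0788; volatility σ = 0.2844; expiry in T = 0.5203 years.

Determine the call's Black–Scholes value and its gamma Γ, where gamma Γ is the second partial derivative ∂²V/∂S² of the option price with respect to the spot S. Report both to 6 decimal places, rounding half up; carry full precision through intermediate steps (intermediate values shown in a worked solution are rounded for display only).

price = 45.280720
Γ = 0.002082

σ√T = 0.2844·√0.5203 = 0.205143
d₁ = (ln(S/K) + (r+σ²/2)T) / (σ√T) = (ln(143.45/102.61) + (0.0788+0.2844²/2)·0.5203) / 0.205143 = (0.335051 + 0.062041) / 0.205143 = 1.935688
d₂ = d₁ − σ√T = 1.935688 − 0.205143 = 1.730545
e^{−rT} = e^{−0.0788·0.5203} = 0.959829
N(d₁) = 0.973547,  N(d₂) = 0.958234
Call price V = S·N(d₁) − K·e^{−rT}·N(d₂) = 139.655320 − 94.374600 = 45.280720
φ(d₁) = (1/√(2π))·e^{−d₁²/2} = 0.061275
Γ = φ(d₁) / (S·σ·√T) = 0.002082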